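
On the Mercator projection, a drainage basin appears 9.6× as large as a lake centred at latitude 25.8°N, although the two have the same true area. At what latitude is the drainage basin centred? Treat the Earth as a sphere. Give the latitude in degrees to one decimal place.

73.1°

Mercator areal scale is sec²φ, so apparent-area ratio = sec²φ₁ / sec²φ₂ = cos²φ₂ / cos²φ₁.
cos²φ₂ / cos²φ₁ = 9.6  ⇒  cos φ₁ = cos 25.8° / √9.6 = 0.9003/3.098 = 0.2906.
φ₁ = arccos(0.2906) ≈ 73.1°.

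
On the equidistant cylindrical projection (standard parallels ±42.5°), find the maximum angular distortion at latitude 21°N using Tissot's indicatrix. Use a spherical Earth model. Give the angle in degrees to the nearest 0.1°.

In the equirectangular projection with standard parallel φ₀ = 42.5° (x = Rλ cos φ₀, y = Rφ), meridians are true-scale (h = 1) and the parallel scale is k = cos φ₀ / cos φ.
At 21°: h = 1.000, k = 0.7897; principal scales a = 1.000, b = 0.7897.
sin(ω/2) = (a − b)/(a + b) = 0.2103/1.790 = 0.1175, so ω = 2 arcsin(0.1175) ≈ 13.5°.

13.5°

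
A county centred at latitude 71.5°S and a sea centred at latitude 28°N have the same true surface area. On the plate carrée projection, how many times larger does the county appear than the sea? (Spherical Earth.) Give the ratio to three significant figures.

2.78

For the equirectangular projection with φ₀ = 0 (plate carrée), h = 1 along meridians and k = sec φ along parallels.
Areal scale at 71.5°: h·k = 1.000 × 3.152 = 3.152.
Areal scale at 28°: h·k = 1.000 × 1.133 = 1.133.
Ratio = 3.152/1.133 ≈ 2.78.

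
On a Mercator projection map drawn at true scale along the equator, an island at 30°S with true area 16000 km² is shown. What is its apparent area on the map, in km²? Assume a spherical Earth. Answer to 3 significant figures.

Mercator is conformal, so the point scale is isotropic: h = k = sec φ = 1/cos φ.
Areal scale = k² = sec²φ = 1/cos²(30°) = 1/0.8660² = 1.333.
Apparent area = 16000 × 1.333 ≈ 21300 km².

21300 km²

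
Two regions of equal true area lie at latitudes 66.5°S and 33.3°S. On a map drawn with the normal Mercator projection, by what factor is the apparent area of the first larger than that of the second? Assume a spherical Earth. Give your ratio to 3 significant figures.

On Mercator, area is exaggerated by sec²φ = 1/cos²φ.
At 66.5°: sec²(66.5°) = 1/0.3987² = 6.289.
At 33.3°: sec²(33.3°) = 1/0.8358² = 1.431.
Ratio = 6.289/1.431 = cos²(33.3°)/cos²(66.5°) ≈ 4.39.

4.39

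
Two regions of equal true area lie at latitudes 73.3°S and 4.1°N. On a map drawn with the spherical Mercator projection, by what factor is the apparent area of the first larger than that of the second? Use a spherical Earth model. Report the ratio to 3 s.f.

12.0

Mercator areal scale is sec²φ.
At 73.3°: sec²(73.3°) = 1/0.2874² = 12.11.
At 4.1°: sec²(4.1°) = 1/0.9974² = 1.005.
Ratio = 12.11/1.005 = cos²(4.1°)/cos²(73.3°) ≈ 12.0.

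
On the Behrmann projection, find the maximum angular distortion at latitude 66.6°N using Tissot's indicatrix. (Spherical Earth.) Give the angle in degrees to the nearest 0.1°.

81.5°

The Behrmann projection is cylindrical equal-area with φ₀ = 30°. A cylindrical equal-area projection with standard parallel φ₀ has meridian scale h = cos φ / cos φ₀ and parallel scale k = cos φ₀ / cos φ (so areas are preserved, h·k = 1).
At 66.6°: h = 0.4586, k = 2.181; principal scales a = 2.181, b = 0.4586.
sin(ω/2) = (a − b)/(a + b) = 1.722/2.639 = 0.6525, so ω = 2 arcsin(0.6525) ≈ 81.5°.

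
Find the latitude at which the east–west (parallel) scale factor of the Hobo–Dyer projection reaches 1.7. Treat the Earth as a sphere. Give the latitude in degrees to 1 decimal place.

62.2°

Hobo–Dyer is a cylindrical equal-area projection with standard parallels at ±37.5°. For cylindrical equal-area with standard parallel φ₀, h = cos φ / cos φ₀ and k = cos φ₀ / cos φ, so h·k = 1.
k = cos φ₀ / cos φ = 1.7  ⇒  cos φ = cos 37.5° / 1.7 = 0.4667.
φ = arccos(0.4667) ≈ 62.2°.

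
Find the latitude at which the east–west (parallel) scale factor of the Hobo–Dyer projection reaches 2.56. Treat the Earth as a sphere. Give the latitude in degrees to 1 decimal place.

71.9°

Hobo–Dyer is a cylindrical equal-area projection with standard parallels at ±37.5°. Cylindrical equal-area (φ₀ = 37.5°): h = cos φ / cos 37.5° along meridians, k = cos 37.5° / cos φ along parallels; h·k = 1.
k = cos φ₀ / cos φ = 2.56  ⇒  cos φ = cos 37.5° / 2.56 = 0.3099.
φ = arccos(0.3099) ≈ 71.9°.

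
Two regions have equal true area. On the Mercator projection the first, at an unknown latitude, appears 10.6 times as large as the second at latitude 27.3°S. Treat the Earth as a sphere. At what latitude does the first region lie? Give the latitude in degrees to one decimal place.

74.2°

Mercator areal scale is sec²φ, so apparent-area ratio = sec²φ₁ / sec²φ₂ = cos²φ₂ / cos²φ₁.
cos²φ₂ / cos²φ₁ = 10.6  ⇒  cos φ₁ = cos 27.3° / √10.6 = 0.8886/3.256 = 0.2729.
φ₁ = arccos(0.2729) ≈ 74.2°.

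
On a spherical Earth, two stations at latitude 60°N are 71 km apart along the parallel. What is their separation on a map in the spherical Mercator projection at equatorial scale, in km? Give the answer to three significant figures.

For Mercator, h = k = sec φ (a conformal cylindrical projection has a single point scale, 1/cos φ).
Along the parallel, k = sec 60° = 1/0.5000 = 2.000.
Map distance = 71 × 2.000 ≈ 142 km.

142 km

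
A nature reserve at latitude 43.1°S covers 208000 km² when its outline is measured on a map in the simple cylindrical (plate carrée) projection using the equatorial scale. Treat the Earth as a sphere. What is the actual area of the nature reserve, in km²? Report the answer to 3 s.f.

152000 km²

For the equirectangular projection with φ₀ = 0 (plate carrée), h = 1 along meridians and k = sec φ along parallels.
Areal scale = h·k = 1 × sec φ; at 43.1°, h = 1.000, k = 1.370, so h·k = 1.370.
True area = apparent / (areal scale) = 208000 / 1.370 ≈ 152000 km².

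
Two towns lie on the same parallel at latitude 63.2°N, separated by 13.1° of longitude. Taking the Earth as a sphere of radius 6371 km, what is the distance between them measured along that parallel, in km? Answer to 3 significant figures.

Arc length along a parallel = R cos φ · Δλ (with Δλ in radians).
= 6371 × cos 63.2° × (13.1° × π/180) = 6371 × 0.4509 × 0.2286 ≈ 657 km.

657 km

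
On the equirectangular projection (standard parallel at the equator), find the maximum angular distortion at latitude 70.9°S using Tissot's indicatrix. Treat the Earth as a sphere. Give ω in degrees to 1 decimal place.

60.9°

Plate carrée maps x = Rλ, y = Rφ. The meridian scale is h = 1 and the parallel scale is k = 1/cos φ = sec φ.
At 70.9°: h = 1.000, k = 3.056; principal scales a = 3.056, b = 1.000.
sin(ω/2) = (a − b)/(a + b) = 2.056/4.056 = 0.5069, so ω = 2 arcsin(0.5069) ≈ 60.9°.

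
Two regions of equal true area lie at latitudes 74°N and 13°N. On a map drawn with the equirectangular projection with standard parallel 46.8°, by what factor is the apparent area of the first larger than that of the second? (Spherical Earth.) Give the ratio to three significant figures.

3.53

In the equirectangular projection with standard parallel φ₀ = 46.8° (x = Rλ cos φ₀, y = Rφ), meridians are true-scale (h = 1) and the parallel scale is k = cos φ₀ / cos φ.
Areal scale at 74°: h·k = 1.000 × 2.484 = 2.484.
Areal scale at 13°: h·k = 1.000 × 0.7026 = 0.7026.
Ratio = 2.484/0.7026 ≈ 3.53.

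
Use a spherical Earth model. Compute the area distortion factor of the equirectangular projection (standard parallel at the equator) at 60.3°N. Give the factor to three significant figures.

Plate carrée maps x = Rλ, y = Rφ. The meridian scale is h = 1 and the parallel scale is k = 1/cos φ = sec φ.
Areal scale = h·k = 1 × sec φ; at 60.3°, h = 1.000, k = 2.018, so h·k = 2.018.

2.02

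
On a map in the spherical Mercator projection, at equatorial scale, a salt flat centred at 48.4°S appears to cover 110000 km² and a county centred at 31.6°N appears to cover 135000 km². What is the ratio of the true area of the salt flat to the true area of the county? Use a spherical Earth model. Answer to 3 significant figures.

0.495

Mercator's areal exaggeration is sec²φ; hence true area = (apparent area) · cos²φ.
True area of salt flat: 110000 × cos²(48.4°) = 110000 × 0.4408 = 48490 km².
True area of county: 135000 × cos²(31.6°) = 135000 × 0.7254 = 97930 km².
Ratio = 48490 / 97930 ≈ 0.495.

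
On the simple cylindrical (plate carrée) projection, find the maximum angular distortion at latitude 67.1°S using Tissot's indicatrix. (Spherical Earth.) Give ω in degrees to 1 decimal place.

52.2°

For the equirectangular projection with φ₀ = 0 (plate carrée), h = 1 along meridians and k = sec φ along parallels.
At 67.1°: h = 1.000, k = 2.570; principal scales a = 2.570, b = 1.000.
sin(ω/2) = (a − b)/(a + b) = 1.570/3.570 = 0.4398, so ω = 2 arcsin(0.4398) ≈ 52.2°.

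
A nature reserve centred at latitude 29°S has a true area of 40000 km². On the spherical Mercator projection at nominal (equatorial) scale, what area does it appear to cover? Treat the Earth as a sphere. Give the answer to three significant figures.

52300 km²

The Mercator projection is conformal; its linear scale factor is the same in every direction and equals sec φ = 1/cos φ.
Areal scale = k² = sec²φ = 1/cos²(29°) = 1/0.8746² = 1.307.
Apparent area = 40000 × 1.307 ≈ 52300 km².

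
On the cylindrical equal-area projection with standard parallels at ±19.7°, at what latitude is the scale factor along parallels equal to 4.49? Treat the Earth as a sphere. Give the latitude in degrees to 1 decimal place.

77.9°

A cylindrical equal-area projection with standard parallel φ₀ has meridian scale h = cos φ / cos φ₀ and parallel scale k = cos φ₀ / cos φ (so areas are preserved, h·k = 1).
k = cos φ₀ / cos φ = 4.49  ⇒  cos φ = cos 19.7° / 4.49 = 0.2097.
φ = arccos(0.2097) ≈ 77.9°.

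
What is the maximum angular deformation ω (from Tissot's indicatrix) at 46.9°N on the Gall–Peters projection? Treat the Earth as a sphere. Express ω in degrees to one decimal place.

The Gall–Peters projection is cylindrical equal-area with φ₀ = 45°. For cylindrical equal-area with standard parallel φ₀, h = cos φ / cos φ₀ and k = cos φ₀ / cos φ, so h·k = 1.
At 46.9°: h = 0.9663, k = 1.035; principal scales a = 1.035, b = 0.9663.
sin(ω/2) = (a − b)/(a + b) = 0.06859/2.001 = 0.03427, so ω = 2 arcsin(0.03427) ≈ 3.9°.

3.9°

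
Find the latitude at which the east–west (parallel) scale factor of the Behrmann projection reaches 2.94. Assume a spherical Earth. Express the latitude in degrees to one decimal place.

72.9°

Behrmann is a cylindrical equal-area projection with standard parallels at ±30°. For cylindrical equal-area with standard parallel φ₀, h = cos φ / cos φ₀ and k = cos φ₀ / cos φ, so h·k = 1.
k = cos φ₀ / cos φ = 2.94  ⇒  cos φ = cos 30° / 2.94 = 0.2946.
φ = arccos(0.2946) ≈ 72.9°.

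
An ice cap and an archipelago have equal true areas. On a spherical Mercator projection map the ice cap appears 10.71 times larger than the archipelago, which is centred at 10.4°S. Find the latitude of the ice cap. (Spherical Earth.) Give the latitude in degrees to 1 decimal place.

Mercator areal scale is sec²φ, so apparent-area ratio = sec²φ₁ / sec²φ₂ = cos²φ₂ / cos²φ₁.
cos²φ₂ / cos²φ₁ = 10.71  ⇒  cos φ₁ = cos 10.4° / √10.71 = 0.9836/3.273 = 0.3005.
φ₁ = arccos(0.3005) ≈ 72.5°.

72.5°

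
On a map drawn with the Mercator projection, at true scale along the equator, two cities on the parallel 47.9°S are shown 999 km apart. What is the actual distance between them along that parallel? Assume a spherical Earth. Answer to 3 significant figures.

The Mercator projection is conformal; its linear scale factor is the same in every direction and equals sec φ = 1/cos φ.
Along the parallel at 47.9°, map distances are exaggerated by k = sec 47.9° = 1.492.
True distance = 999 / 1.492 = 999 × cos 47.9° ≈ 670 km.

670 km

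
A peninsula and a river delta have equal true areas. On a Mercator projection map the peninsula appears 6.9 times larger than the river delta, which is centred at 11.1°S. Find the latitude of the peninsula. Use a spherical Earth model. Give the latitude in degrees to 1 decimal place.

68.1°

For equal true areas on Mercator, apparent areas scale as sec²φ, so the ratio is cos²φ₂ / cos²φ₁.
cos²φ₂ / cos²φ₁ = 6.9  ⇒  cos φ₁ = cos 11.1° / √6.9 = 0.9813/2.627 = 0.3736.
φ₁ = arccos(0.3736) ≈ 68.1°.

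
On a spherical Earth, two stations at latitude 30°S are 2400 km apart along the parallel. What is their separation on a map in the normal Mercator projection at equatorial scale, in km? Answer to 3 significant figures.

The Mercator projection is conformal; its linear scale factor is the same in every direction and equals sec φ = 1/cos φ.
Along the parallel, k = sec 30° = 1/0.8660 = 1.155.
Map distance = 2400 × 1.155 ≈ 2770 km.

2770 km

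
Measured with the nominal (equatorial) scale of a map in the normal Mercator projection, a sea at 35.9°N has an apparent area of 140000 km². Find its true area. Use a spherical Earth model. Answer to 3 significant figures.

For Mercator, h = k = sec φ (a conformal cylindrical projection has a single point scale, 1/cos φ).
Areal scale = k² = sec²φ = 1/cos²(35.9°) = 1/0.8100² = 1.524.
True area = apparent / (areal scale) = 140000 / 1.524 ≈ 91900 km².

91900 km²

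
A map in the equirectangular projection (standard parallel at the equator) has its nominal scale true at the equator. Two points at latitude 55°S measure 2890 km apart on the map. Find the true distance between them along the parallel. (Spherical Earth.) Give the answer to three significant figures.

1660 km

In the plate carrée (x = Rλ, y = Rφ), meridians are true-scale (h = 1) and parallels are stretched by k = sec φ.
Along the parallel at 55°, map distances are exaggerated by k = sec 55° = 1.743.
True distance = 2890 / 1.743 = 2890 × cos 55° ≈ 1660 km.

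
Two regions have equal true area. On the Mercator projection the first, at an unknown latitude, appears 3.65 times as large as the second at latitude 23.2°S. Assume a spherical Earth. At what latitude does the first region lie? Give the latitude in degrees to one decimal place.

61.2°

Mercator areal scale is sec²φ, so apparent-area ratio = sec²φ₁ / sec²φ₂ = cos²φ₂ / cos²φ₁.
cos²φ₂ / cos²φ₁ = 3.65  ⇒  cos φ₁ = cos 23.2° / √3.65 = 0.9191/1.910 = 0.4811.
φ₁ = arccos(0.4811) ≈ 61.2°.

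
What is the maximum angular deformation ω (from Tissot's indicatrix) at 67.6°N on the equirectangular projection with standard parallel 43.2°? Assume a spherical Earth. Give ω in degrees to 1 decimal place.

The equidistant cylindrical projection with φ₀ = 43.2° has h = 1 (meridians true) and k = cos φ₀ / cos φ along parallels.
At 67.6°: h = 1.000, k = 1.913; principal scales a = 1.913, b = 1.000.
sin(ω/2) = (a − b)/(a + b) = 0.9130/2.913 = 0.3134, so ω = 2 arcsin(0.3134) ≈ 36.5°.

36.5°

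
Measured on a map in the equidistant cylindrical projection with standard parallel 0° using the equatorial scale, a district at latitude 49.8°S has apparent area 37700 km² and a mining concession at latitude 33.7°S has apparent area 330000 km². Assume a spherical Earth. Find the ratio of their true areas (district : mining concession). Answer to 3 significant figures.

0.0886

On the plate carrée, areal scale = h·k = 1 × sec φ, so true area = apparent × cos φ.
True area of district: 37700 × cos(49.8°) = 37700 × 0.6455 = 24330 km².
True area of mining concession: 330000 × cos(33.7°) = 330000 × 0.8320 = 274500 km².
Ratio = 24330 / 274500 ≈ 0.0886.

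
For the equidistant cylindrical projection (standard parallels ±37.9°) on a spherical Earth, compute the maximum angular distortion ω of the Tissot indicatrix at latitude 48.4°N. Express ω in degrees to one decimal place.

With standard parallel φ₀ = 37.9°, the equirectangular projection gives x = Rλ cos φ₀, y = Rφ, so h = 1 and k = cos 37.9° / cos φ.
At 48.4°: h = 1.000, k = 1.189; principal scales a = 1.189, b = 1.000.
sin(ω/2) = (a − b)/(a + b) = 0.1885/2.189 = 0.08614, so ω = 2 arcsin(0.08614) ≈ 9.9°.

9.9°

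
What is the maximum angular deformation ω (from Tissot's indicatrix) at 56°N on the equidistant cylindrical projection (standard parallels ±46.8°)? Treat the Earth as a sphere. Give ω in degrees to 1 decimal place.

The equidistant cylindrical projection with φ₀ = 46.8° has h = 1 (meridians true) and k = cos φ₀ / cos φ along parallels.
At 56°: h = 1.000, k = 1.224; principal scales a = 1.224, b = 1.000.
sin(ω/2) = (a − b)/(a + b) = 0.2242/2.224 = 0.1008, so ω = 2 arcsin(0.1008) ≈ 11.6°.

11.6°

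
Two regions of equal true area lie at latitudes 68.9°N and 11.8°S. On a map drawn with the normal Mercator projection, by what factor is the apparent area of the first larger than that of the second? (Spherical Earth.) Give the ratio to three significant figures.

7.39

Mercator is conformal with k = sec φ, so areal scale = k² = sec²φ.
At 68.9°: sec²(68.9°) = 1/0.3600² = 7.716.
At 11.8°: sec²(11.8°) = 1/0.9789² = 1.044.
Ratio = 7.716/1.044 = cos²(11.8°)/cos²(68.9°) ≈ 7.39.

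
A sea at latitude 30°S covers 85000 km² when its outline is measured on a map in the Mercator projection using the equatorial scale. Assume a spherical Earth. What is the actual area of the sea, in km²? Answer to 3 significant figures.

Mercator is conformal, so the point scale is isotropic: h = k = sec φ = 1/cos φ.
Areal scale = k² = sec²φ = 1/cos²(30°) = 1/0.8660² = 1.333.
True area = apparent / (areal scale) = 85000 / 1.333 ≈ 63800 km².

63800 km²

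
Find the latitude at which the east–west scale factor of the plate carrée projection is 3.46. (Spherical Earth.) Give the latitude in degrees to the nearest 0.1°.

Plate carrée: h = 1, k = sec φ along parallels.
sec φ = 3.46  ⇒  cos φ = 0.2890  ⇒  φ ≈ 73.2°.

73.2°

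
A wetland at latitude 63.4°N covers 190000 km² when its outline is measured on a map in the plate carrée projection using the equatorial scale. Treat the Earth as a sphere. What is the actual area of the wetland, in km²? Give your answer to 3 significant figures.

85100 km²

For the equirectangular projection with φ₀ = 0 (plate carrée), h = 1 along meridians and k = sec φ along parallels.
Areal scale = h·k = 1 × sec φ; at 63.4°, h = 1.000, k = 2.233, so h·k = 2.233.
True area = apparent / (areal scale) = 190000 / 2.233 ≈ 85100 km².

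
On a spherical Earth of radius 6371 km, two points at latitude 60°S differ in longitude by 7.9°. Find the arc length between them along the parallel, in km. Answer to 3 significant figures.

439 km

Arc length along a parallel = R cos φ · Δλ (with Δλ in radians).
= 6371 × cos 60° × (7.9° × π/180) = 6371 × 0.5000 × 0.1379 ≈ 439 km.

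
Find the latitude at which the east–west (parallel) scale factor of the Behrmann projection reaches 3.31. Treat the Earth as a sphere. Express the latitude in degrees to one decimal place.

74.8°

The Behrmann projection is cylindrical equal-area with φ₀ = 30°. Cylindrical equal-area (φ₀ = 30°): h = cos φ / cos 30° along meridians, k = cos 30° / cos φ along parallels; h·k = 1.
k = cos φ₀ / cos φ = 3.31  ⇒  cos φ = cos 30° / 3.31 = 0.2616.
φ = arccos(0.2616) ≈ 74.8°.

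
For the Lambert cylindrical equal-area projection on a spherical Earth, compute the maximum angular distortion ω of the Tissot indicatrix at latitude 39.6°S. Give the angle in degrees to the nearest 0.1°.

29.5°

The Lambert cylindrical equal-area projection is the cylindrical equal-area projection with its standard parallel at the equator (φ₀ = 0). For cylindrical equal-area with standard parallel φ₀, h = cos φ / cos φ₀ and k = cos φ₀ / cos φ, so h·k = 1.
At 39.6°: h = 0.7705, k = 1.298; principal scales a = 1.298, b = 0.7705.
sin(ω/2) = (a − b)/(a + b) = 0.5273/2.068 = 0.2549, so ω = 2 arcsin(0.2549) ≈ 29.5°.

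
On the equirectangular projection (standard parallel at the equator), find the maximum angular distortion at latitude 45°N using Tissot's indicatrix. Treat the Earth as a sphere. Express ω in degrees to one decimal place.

For the equirectangular projection with φ₀ = 0 (plate carrée), h = 1 along meridians and k = sec φ along parallels.
At 45°: h = 1.000, k = 1.414; principal scales a = 1.414, b = 1.000.
sin(ω/2) = (a − b)/(a + b) = 0.4142/2.414 = 0.1716, so ω = 2 arcsin(0.1716) ≈ 19.8°.

19.8°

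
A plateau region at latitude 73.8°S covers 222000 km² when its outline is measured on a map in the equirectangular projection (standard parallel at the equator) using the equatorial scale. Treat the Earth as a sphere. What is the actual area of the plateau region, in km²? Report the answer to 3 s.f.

In the plate carrée (x = Rλ, y = Rφ), meridians are true-scale (h = 1) and parallels are stretched by k = sec φ.
Areal scale = h·k = 1 × sec φ; at 73.8°, h = 1.000, k = 3.584, so h·k = 3.584.
True area = apparent / (areal scale) = 222000 / 3.584 ≈ 61900 km².

61900 km²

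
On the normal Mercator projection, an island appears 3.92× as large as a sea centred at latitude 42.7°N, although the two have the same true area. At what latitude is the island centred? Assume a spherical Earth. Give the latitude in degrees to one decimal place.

68.2°

On Mercator, (apparent₁)/(apparent₂) = sec²φ₁ / sec²φ₂ when true areas are equal.
cos²φ₂ / cos²φ₁ = 3.92  ⇒  cos φ₁ = cos 42.7° / √3.92 = 0.7349/1.980 = 0.3712.
φ₁ = arccos(0.3712) ≈ 68.2°.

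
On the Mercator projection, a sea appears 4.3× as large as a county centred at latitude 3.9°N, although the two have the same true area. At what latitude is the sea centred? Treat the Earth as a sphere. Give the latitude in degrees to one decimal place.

Mercator areal scale is sec²φ, so apparent-area ratio = sec²φ₁ / sec²φ₂ = cos²φ₂ / cos²φ₁.
cos²φ₂ / cos²φ₁ = 4.3  ⇒  cos φ₁ = cos 3.9° / √4.3 = 0.9977/2.074 = 0.4811.
φ₁ = arccos(0.4811) ≈ 61.2°.

61.2°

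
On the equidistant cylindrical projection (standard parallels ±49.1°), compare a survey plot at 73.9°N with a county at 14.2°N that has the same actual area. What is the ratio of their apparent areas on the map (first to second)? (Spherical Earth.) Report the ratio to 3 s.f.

With standard parallel φ₀ = 49.1°, the equirectangular projection gives x = Rλ cos φ₀, y = Rφ, so h = 1 and k = cos 49.1° / cos φ.
Areal scale at 73.9°: h·k = 1.000 × 2.361 = 2.361.
Areal scale at 14.2°: h·k = 1.000 × 0.6754 = 0.6754.
Ratio = 2.361/0.6754 ≈ 3.50.

3.50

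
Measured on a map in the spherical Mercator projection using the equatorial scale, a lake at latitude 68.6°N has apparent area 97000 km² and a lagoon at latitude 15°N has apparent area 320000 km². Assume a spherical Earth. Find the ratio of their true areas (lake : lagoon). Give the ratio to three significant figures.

0.0433

On Mercator the areal scale is sec²φ, so true area = apparent × cos²φ.
True area of lake: 97000 × cos²(68.6°) = 97000 × 0.1331 = 12910 km².
True area of lagoon: 320000 × cos²(15°) = 320000 × 0.9330 = 298600 km².
Ratio = 12910 / 298600 ≈ 0.0433.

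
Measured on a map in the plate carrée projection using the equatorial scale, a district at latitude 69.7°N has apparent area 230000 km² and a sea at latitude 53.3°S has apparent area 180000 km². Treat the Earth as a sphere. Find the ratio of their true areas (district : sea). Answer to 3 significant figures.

On the plate carrée, areal scale = h·k = 1 × sec φ, so true area = apparent × cos φ.
True area of district: 230000 × cos(69.7°) = 230000 × 0.3469 = 79800 km².
True area of sea: 180000 × cos(53.3°) = 180000 × 0.5976 = 107600 km².
Ratio = 79800 / 107600 ≈ 0.742.

0.742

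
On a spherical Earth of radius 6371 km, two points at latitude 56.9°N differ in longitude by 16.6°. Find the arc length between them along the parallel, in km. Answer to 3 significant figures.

Arc length along a parallel = R cos φ · Δλ (with Δλ in radians).
= 6371 × cos 56.9° × (16.6° × π/180) = 6371 × 0.5461 × 0.2897 ≈ 1010 km.

1010 km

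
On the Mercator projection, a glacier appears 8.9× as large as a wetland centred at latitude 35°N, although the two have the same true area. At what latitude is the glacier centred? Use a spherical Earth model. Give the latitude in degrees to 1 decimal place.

Mercator areal scale is sec²φ, so apparent-area ratio = sec²φ₁ / sec²φ₂ = cos²φ₂ / cos²φ₁.
cos²φ₂ / cos²φ₁ = 8.9  ⇒  cos φ₁ = cos 35° / √8.9 = 0.8192/2.983 = 0.2746.
φ₁ = arccos(0.2746) ≈ 74.1°.

74.1°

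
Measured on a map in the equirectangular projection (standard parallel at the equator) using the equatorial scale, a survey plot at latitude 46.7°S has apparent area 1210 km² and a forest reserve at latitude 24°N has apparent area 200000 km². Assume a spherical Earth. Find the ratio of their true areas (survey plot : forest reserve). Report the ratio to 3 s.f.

Plate carrée has h = 1 and k = sec φ, giving areal scale sec φ; true area = (apparent area) · cos φ.
True area of survey plot: 1210 × cos(46.7°) = 1210 × 0.6858 = 829.8 km².
True area of forest reserve: 200000 × cos(24°) = 200000 × 0.9135 = 182700 km².
Ratio = 829.8 / 182700 ≈ 0.00454.

0.00454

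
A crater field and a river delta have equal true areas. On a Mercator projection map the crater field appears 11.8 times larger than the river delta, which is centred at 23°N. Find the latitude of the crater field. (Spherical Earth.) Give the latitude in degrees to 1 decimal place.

For equal true areas on Mercator, apparent areas scale as sec²φ, so the ratio is cos²φ₂ / cos²φ₁.
cos²φ₂ / cos²φ₁ = 11.8  ⇒  cos φ₁ = cos 23° / √11.8 = 0.9205/3.435 = 0.2680.
φ₁ = arccos(0.2680) ≈ 74.5°.

74.5°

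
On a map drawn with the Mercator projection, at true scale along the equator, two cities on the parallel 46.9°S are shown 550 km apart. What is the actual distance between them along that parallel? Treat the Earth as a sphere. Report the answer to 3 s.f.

For Mercator, h = k = sec φ (a conformal cylindrical projection has a single point scale, 1/cos φ).
Along the parallel at 46.9°, map distances are exaggerated by k = sec 46.9° = 1.464.
True distance = 550 / 1.464 = 550 × cos 46.9° ≈ 376 km.

376 km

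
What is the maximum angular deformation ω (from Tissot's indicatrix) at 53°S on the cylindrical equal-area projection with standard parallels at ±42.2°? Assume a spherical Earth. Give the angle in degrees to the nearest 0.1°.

23.6°

Cylindrical equal-area (φ₀ = 42.2°): h = cos φ / cos 42.2° along meridians, k = cos 42.2° / cos φ along parallels; h·k = 1.
At 53°: h = 0.8124, k = 1.231; principal scales a = 1.231, b = 0.8124.
sin(ω/2) = (a − b)/(a + b) = 0.4186/2.043 = 0.2048, so ω = 2 arcsin(0.2048) ≈ 23.6°.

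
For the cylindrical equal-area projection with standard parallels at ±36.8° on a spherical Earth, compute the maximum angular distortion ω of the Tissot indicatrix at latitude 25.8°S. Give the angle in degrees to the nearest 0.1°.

For cylindrical equal-area with standard parallel φ₀, h = cos φ / cos φ₀ and k = cos φ₀ / cos φ, so h·k = 1.
At 25.8°: h = 1.124, k = 0.8894; principal scales a = 1.124, b = 0.8894.
sin(ω/2) = (a − b)/(a + b) = 0.2350/2.014 = 0.1167, so ω = 2 arcsin(0.1167) ≈ 13.4°.

13.4°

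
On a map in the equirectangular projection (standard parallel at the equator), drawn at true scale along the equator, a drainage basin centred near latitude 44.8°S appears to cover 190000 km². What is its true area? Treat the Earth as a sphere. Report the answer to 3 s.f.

135000 km²

In the plate carrée (x = Rλ, y = Rφ), meridians are true-scale (h = 1) and parallels are stretched by k = sec φ.
Areal scale = h·k = 1 × sec φ; at 44.8°, h = 1.000, k = 1.409, so h·k = 1.409.
True area = apparent / (areal scale) = 190000 / 1.409 ≈ 135000 km².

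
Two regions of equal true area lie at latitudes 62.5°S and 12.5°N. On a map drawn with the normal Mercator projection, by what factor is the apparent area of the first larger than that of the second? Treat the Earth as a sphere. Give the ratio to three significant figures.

Mercator areal scale is sec²φ.
At 62.5°: sec²(62.5°) = 1/0.4617² = 4.690.
At 12.5°: sec²(12.5°) = 1/0.9763² = 1.049.
Ratio = 4.690/1.049 = cos²(12.5°)/cos²(62.5°) ≈ 4.47.

4.47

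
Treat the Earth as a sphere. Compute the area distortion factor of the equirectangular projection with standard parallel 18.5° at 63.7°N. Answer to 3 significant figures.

2.14

The equidistant cylindrical projection with φ₀ = 18.5° has h = 1 (meridians true) and k = cos φ₀ / cos φ along parallels.
Areal scale = h·k = 1 × cos φ₀ / cos φ; at 63.7°, h = 1.000, k = 2.140, so h·k = 2.140.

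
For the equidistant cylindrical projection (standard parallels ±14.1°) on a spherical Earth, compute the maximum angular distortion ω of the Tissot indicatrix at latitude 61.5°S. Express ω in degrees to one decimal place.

39.8°

In the equirectangular projection with standard parallel φ₀ = 14.1° (x = Rλ cos φ₀, y = Rφ), meridians are true-scale (h = 1) and the parallel scale is k = cos φ₀ / cos φ.
At 61.5°: h = 1.000, k = 2.033; principal scales a = 2.033, b = 1.000.
sin(ω/2) = (a − b)/(a + b) = 1.033/3.033 = 0.3405, so ω = 2 arcsin(0.3405) ≈ 39.8°.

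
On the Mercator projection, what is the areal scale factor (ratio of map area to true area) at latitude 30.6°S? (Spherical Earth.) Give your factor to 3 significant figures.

Mercator is conformal, so the point scale is isotropic: h = k = sec φ = 1/cos φ.
Areal scale = k² = sec²φ = 1/cos²(30.6°) = 1/0.8607² = 1.350.

1.35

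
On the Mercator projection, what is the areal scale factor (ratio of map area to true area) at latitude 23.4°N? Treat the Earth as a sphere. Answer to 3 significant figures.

The Mercator projection is conformal; its linear scale factor is the same in every direction and equals sec φ = 1/cos φ.
Areal scale = k² = sec²φ = 1/cos²(23.4°) = 1/0.9178² = 1.187.

1.19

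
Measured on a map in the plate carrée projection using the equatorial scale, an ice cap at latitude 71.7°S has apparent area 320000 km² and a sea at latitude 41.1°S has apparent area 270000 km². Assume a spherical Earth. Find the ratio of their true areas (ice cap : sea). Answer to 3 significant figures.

On the plate carrée, areal scale = h·k = 1 × sec φ, so true area = apparent × cos φ.
True area of ice cap: 320000 × cos(71.7°) = 320000 × 0.3140 = 100500 km².
True area of sea: 270000 × cos(41.1°) = 270000 × 0.7536 = 203500 km².
Ratio = 100500 / 203500 ≈ 0.494.

0.494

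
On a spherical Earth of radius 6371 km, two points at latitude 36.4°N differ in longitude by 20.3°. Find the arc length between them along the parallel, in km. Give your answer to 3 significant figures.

1820 km

Arc length along a parallel = R cos φ · Δλ (with Δλ in radians).
= 6371 × cos 36.4° × (20.3° × π/180) = 6371 × 0.8049 × 0.3543 ≈ 1820 km.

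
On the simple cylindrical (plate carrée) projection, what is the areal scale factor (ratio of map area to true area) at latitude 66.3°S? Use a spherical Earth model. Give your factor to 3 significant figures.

For the equirectangular projection with φ₀ = 0 (plate carrée), h = 1 along meridians and k = sec φ along parallels.
Areal scale = h·k = 1 × sec φ; at 66.3°, h = 1.000, k = 2.488, so h·k = 2.488.

2.49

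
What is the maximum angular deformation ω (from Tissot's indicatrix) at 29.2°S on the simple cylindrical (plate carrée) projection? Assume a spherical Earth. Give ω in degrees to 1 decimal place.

In the plate carrée (x = Rλ, y = Rφ), meridians are true-scale (h = 1) and parallels are stretched by k = sec φ.
At 29.2°: h = 1.000, k = 1.146; principal scales a = 1.146, b = 1.000.
sin(ω/2) = (a − b)/(a + b) = 0.1456/2.146 = 0.06785, so ω = 2 arcsin(0.06785) ≈ 7.8°.

7.8°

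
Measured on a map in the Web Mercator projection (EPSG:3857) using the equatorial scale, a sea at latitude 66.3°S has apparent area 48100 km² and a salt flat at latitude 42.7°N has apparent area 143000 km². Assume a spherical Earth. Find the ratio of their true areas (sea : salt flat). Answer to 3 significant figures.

0.101

Since Mercator area scale is 1/cos²φ, the true area equals the apparent area multiplied by cos²φ.
True area of sea: 48100 × cos²(66.3°) = 48100 × 0.1616 = 7771 km².
True area of salt flat: 143000 × cos²(42.7°) = 143000 × 0.5401 = 77230 km².
Ratio = 7771 / 77230 ≈ 0.101.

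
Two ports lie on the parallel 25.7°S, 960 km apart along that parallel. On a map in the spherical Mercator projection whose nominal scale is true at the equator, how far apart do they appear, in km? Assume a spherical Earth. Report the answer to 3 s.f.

The Mercator projection is conformal; its linear scale factor is the same in every direction and equals sec φ = 1/cos φ.
Along the parallel, k = sec 25.7° = 1/0.9011 = 1.110.
Map distance = 960 × 1.110 ≈ 1070 km.

1070 km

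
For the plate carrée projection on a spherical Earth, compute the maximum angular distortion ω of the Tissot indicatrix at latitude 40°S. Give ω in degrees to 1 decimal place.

In the plate carrée (x = Rλ, y = Rφ), meridians are true-scale (h = 1) and parallels are stretched by k = sec φ.
At 40°: h = 1.000, k = 1.305; principal scales a = 1.305, b = 1.000.
sin(ω/2) = (a − b)/(a + b) = 0.3054/2.305 = 0.1325, so ω = 2 arcsin(0.1325) ≈ 15.2°.

15.2°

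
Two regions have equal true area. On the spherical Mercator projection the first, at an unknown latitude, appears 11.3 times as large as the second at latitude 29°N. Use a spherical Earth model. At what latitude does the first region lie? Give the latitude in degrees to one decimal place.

74.9°

On Mercator, (apparent₁)/(apparent₂) = sec²φ₁ / sec²φ₂ when true areas are equal.
cos²φ₂ / cos²φ₁ = 11.3  ⇒  cos φ₁ = cos 29° / √11.3 = 0.8746/3.362 = 0.2602.
φ₁ = arccos(0.2602) ≈ 74.9°.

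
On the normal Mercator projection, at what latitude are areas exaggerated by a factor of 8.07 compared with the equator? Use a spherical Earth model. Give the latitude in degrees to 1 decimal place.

Mercator areal scale is sec²φ.
sec²φ = 8.07  ⇒  cos²φ = 0.1239  ⇒  cos φ = 0.3520.
φ = arccos(0.3520) ≈ 69.4°.

69.4°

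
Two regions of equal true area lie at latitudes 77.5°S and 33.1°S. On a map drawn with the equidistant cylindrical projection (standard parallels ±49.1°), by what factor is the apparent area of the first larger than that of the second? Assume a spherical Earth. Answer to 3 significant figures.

3.87

In the equirectangular projection with standard parallel φ₀ = 49.1° (x = Rλ cos φ₀, y = Rφ), meridians are true-scale (h = 1) and the parallel scale is k = cos φ₀ / cos φ.
Areal scale at 77.5°: h·k = 1.000 × 3.025 = 3.025.
Areal scale at 33.1°: h·k = 1.000 × 0.7816 = 0.7816.
Ratio = 3.025/0.7816 ≈ 3.87.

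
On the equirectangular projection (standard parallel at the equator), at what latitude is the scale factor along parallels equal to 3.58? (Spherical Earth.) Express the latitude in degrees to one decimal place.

Plate carrée: h = 1, k = sec φ along parallels.
sec φ = 3.58  ⇒  cos φ = 0.2793  ⇒  φ ≈ 73.8°.

73.8°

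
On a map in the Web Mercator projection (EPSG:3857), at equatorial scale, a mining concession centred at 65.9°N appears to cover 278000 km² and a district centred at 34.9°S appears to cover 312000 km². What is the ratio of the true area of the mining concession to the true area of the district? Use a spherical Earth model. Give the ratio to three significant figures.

Mercator's areal exaggeration is sec²φ; hence true area = (apparent area) · cos²φ.
True area of mining concession: 278000 × cos²(65.9°) = 278000 × 0.1667 = 46350 km².
True area of district: 312000 × cos²(34.9°) = 312000 × 0.6726 = 209900 km².
Ratio = 46350 / 209900 ≈ 0.221.

0.221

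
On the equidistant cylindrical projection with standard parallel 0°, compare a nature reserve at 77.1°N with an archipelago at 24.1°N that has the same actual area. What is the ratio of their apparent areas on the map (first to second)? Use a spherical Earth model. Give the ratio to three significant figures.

Plate carrée maps x = Rλ, y = Rφ. The meridian scale is h = 1 and the parallel scale is k = 1/cos φ = sec φ.
Areal scale at 77.1°: h·k = 1.000 × 4.479 = 4.479.
Areal scale at 24.1°: h·k = 1.000 × 1.095 = 1.095.
Ratio = 4.479/1.095 ≈ 4.09.

4.09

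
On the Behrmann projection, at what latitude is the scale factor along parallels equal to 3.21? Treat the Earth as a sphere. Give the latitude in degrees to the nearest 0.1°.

The Behrmann projection is cylindrical equal-area with φ₀ = 30°. A cylindrical equal-area projection with standard parallel φ₀ has meridian scale h = cos φ / cos φ₀ and parallel scale k = cos φ₀ / cos φ (so areas are preserved, h·k = 1).
k = cos φ₀ / cos φ = 3.21  ⇒  cos φ = cos 30° / 3.21 = 0.2698.
φ = arccos(0.2698) ≈ 74.3°.

74.3°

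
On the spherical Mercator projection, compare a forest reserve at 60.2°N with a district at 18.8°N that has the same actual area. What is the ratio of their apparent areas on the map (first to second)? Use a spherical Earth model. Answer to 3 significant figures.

Mercator areal scale is sec²φ.
At 60.2°: sec²(60.2°) = 1/0.4970² = 4.049.
At 18.8°: sec²(18.8°) = 1/0.9466² = 1.116.
Ratio = 4.049/1.116 = cos²(18.8°)/cos²(60.2°) ≈ 3.63.

3.63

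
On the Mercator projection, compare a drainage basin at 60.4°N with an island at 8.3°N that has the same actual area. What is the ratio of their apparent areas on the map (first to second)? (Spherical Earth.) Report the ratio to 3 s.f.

Mercator areal scale is sec²φ.
At 60.4°: sec²(60.4°) = 1/0.4939² = 4.099.
At 8.3°: sec²(8.3°) = 1/0.9895² = 1.021.
Ratio = 4.099/1.021 = cos²(8.3°)/cos²(60.4°) ≈ 4.01.

4.01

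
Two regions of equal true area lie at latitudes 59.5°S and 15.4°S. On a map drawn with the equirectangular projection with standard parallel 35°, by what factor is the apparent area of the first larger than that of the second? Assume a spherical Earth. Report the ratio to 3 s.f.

In the equirectangular projection with standard parallel φ₀ = 35° (x = Rλ cos φ₀, y = Rφ), meridians are true-scale (h = 1) and the parallel scale is k = cos φ₀ / cos φ.
Areal scale at 59.5°: h·k = 1.000 × 1.614 = 1.614.
Areal scale at 15.4°: h·k = 1.000 × 0.8497 = 0.8497.
Ratio = 1.614/0.8497 ≈ 1.90.

1.90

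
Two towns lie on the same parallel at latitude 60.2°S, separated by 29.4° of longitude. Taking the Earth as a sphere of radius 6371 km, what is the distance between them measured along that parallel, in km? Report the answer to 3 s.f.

1620 km

Arc length along a parallel = R cos φ · Δλ (with Δλ in radians).
= 6371 × cos 60.2° × (29.4° × π/180) = 6371 × 0.4970 × 0.5131 ≈ 1620 km.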